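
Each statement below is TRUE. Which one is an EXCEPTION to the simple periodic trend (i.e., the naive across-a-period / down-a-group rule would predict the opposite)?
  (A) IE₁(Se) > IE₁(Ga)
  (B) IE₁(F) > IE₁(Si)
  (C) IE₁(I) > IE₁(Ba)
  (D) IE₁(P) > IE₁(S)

(D)

The general trend: first ionisation energy increases across a period and decreases down a group.
(A) Se (period 4, group 16) vs Ga (period 4, group 13): the stated order agrees with the simple trend.
(B) F (period 2, group 17) vs Si (period 3, group 14): the stated order agrees with the simple trend.
(C) I (period 5, group 17) vs Ba (period 6, group 2): the stated order agrees with the simple trend.
(D) P (period 3, group 15) vs S (period 3, group 16): the stated order contradicts the simple trend.
The exception is (D): S (3p⁴) ionizes more easily than half-filled P (3p³) because the paired 3p electron in S is pushed out by e⁻–e⁻ repulsion.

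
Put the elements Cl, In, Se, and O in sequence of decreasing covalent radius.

O is in period 2, group 16; Cl is in period 3, group 17; Se is in period 4, group 16; In is in period 5, group 13.
Across a period the added protons contract the valence shell; down a group each new principal shell makes the atom larger.
Here both period and group differ, so the two effects have to be weighed against each other.
Cl > O: period and group pull opposite ways; the down-group shift dominates (99 vs 63 pm).
Se > Cl: relative to Cl, both the across-period and down-group shifts push Se's atomic radius up.
In > Se: both effects reinforce here, so In is clearly the larger of the two.
For reference (pm): O 63, Cl 99, Se 116, In 142.
So from largest to smallest: In > Se > Cl > O.

In, Se, Cl, O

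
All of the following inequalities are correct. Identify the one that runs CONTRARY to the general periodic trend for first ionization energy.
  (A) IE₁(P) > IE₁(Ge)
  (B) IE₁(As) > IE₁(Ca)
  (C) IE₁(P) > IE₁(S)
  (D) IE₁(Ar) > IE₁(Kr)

The general trend: first ionization energy increases across a period and decreases down a group.
(A) P (period 3, group 15) vs Ge (period 4, group 14): the stated order agrees with the simple trend.
(B) As (period 4, group 15) vs Ca (period 4, group 2): the stated order agrees with the simple trend.
(C) P (period 3, group 15) vs S (period 3, group 16): the stated order contradicts the simple trend.
(D) Ar (period 3, group 18) vs Kr (period 4, group 18): the stated order agrees with the simple trend.
The exception is (C): S (3p⁴) ionizes more easily than half-filled P (3p³) because the paired 3p electron in S is pushed out by e⁻–e⁻ repulsion.

(C)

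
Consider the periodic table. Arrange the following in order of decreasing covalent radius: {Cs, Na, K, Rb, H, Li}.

H is in period 1, group 1; Li is in period 2, group 1; Na is in period 3, group 1; K is in period 4, group 1; Rb is in period 5, group 1; Cs is in period 6, group 1.
Atomic radius shrinks across a period as nuclear charge pulls the same shell inward, and grows down a group as new shells are added.
All are in group 1, so atomic radius increases down the group.
So from largest to smallest: Cs > Rb > K > Na > Li > H.

Cs, Rb, K, Na, Li, H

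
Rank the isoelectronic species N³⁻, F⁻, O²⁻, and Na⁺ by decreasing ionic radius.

N³⁻ > O²⁻ > F⁻ > Na⁺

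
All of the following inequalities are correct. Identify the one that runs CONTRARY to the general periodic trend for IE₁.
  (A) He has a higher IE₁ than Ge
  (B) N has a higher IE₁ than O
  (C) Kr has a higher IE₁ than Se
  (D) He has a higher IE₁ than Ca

The general trend: IE₁ increases across a period and decreases down a group.
(A) He (period 1, group 18) vs Ge (period 4, group 14): the stated order agrees with the simple trend.
(B) N (period 2, group 15) vs O (period 2, group 16): the stated order contradicts the simple trend.
(C) Kr (period 4, group 18) vs Se (period 4, group 16): the stated order agrees with the simple trend.
(D) He (period 1, group 18) vs Ca (period 4, group 2): the stated order agrees with the simple trend.
The exception is (B): pairing an electron in O's 2p⁴ costs repulsion energy, so O ionizes more easily than half-filled N (2p³).

(B)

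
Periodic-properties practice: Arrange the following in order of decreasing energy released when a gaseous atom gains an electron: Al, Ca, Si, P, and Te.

Te > Si > P > Al > Ca

Al is in period 3, group 13; Si is in period 3, group 14; P is in period 3, group 15; Ca is in period 4, group 2; Te is in period 5, group 16.
Atoms with high Z_eff and room in the valence shell (especially the halogens) have the most exothermic electron affinities.
Here both period and group differ, so the two effects have to be weighed against each other.
Al > Ca: both effects reinforce here, so Al is clearly the higher of the two.
P > Al: both are in period 3; the period trend gives P the larger value.
Si > P: this pair runs against the simple trend — see the exception note.
Te > Si: the two effects oppose for this pair; the across-period effect wins (190 vs 134 kJ/mol).
Note the exception: Si has a higher electron affinity than P, contrary to the simple trend — adding an electron to P's half-filled 3p³ is unfavourable, so Si (3p²) has the more exothermic EA.
Tabulated electron affinity (kJ/mol): Al 42, Si 134, P 72, Ca 2, Te 190.
So from highest to lowest: Te > Si > P > Al > Ca.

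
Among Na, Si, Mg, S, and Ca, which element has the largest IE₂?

Na

Consider each +1 ion: Na⁺ is the bare [Ne] core; Si⁺ still has 3 valence electrons; Mg⁺ still has 1 valence electron; S⁺ still has 5 valence electrons; Ca⁺ still has 1 valence electron.
Pulling an electron out of a noble-gas core costs far more than removing a remaining valence electron, so Na sits at the high end of IE_2.
Valence configurations: Si⁺ [Ne]3s²3p¹, Mg⁺ [Ne]3s¹, S⁺ [Ne]3s²3p³, Ca⁺ [Ar]4s¹.
Approximate IE_2 values (kJ/mol): Na 4562, Si 1577, Mg 1451, S 2252, Ca 1145.
Hence IE_2: Ca < Mg < Si < S < Na.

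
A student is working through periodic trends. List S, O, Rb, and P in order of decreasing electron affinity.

O is in period 2, group 16; P is in period 3, group 15; S is in period 3, group 16; Rb is in period 5, group 1.
EA tends to increase across a period and decrease down a group, though the pattern is less regular than for IE or radius.
Here both period and group differ, so the two effects have to be weighed against each other.
P > Rb: relative to Rb, both the across-period and down-group shifts push P's electron affinity up.
O > P: both effects reinforce here, so O is clearly the higher of the two.
S > O: this pair runs against the simple trend — see the exception note.
Note the exception: S has a higher electron affinity than O, contrary to the simple trend — the compact 2p subshell of O repels the added electron more than S's larger 3p does.
Tabulated electron affinity (kJ/mol): O 141, P 72, S 200, Rb 47.
So from highest to lowest: S > O > P > Rb.

S > O > P > Rb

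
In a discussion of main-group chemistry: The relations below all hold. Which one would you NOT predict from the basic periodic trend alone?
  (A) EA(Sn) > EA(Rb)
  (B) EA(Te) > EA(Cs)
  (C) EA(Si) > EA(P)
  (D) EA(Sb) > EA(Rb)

The general trend: electron affinity increases across a period and decreases down a group.
(A) Sn (period 5, group 14) vs Rb (period 5, group 1): the stated order agrees with the simple trend.
(B) Te (period 5, group 16) vs Cs (period 6, group 1): the stated order agrees with the simple trend.
(C) Si (period 3, group 14) vs P (period 3, group 15): the stated order contradicts the simple trend.
(D) Sb (period 5, group 15) vs Rb (period 5, group 1): the stated order agrees with the simple trend.
The exception is (C): adding an electron to P's half-filled 3p³ is unfavourable, so Si (3p²) has the more exothermic EA.

(C)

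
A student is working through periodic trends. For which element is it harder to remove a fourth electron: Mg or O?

Mg

IE_4 is the cost of taking one more electron from the +3 cation: Mg³⁺ is already 1 electron into the core; O³⁺ still has 3 valence electrons.
Core electrons are held far more tightly than valence electrons, so Mg tops the IE_4 order.
The numbers (kJ/mol): Mg 10543, O 7469.
Hence IE_4: O < Mg.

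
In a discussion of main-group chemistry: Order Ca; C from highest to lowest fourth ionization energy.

Ca, C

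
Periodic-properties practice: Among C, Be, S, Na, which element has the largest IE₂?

Na

IE_2 is the cost of taking one more electron from the +1 cation: C⁺ still has 3 valence electrons; Be⁺ still has 1 valence electron; S⁺ still has 5 valence electrons; Na⁺ is the bare [Ne] core.
Breaking into a closed-shell core is much more expensive than removing a leftover valence electron — Na has the largest IE_2 here.
Valence configurations: C⁺ [He]2s²2p¹, Be⁺ [He]2s¹, S⁺ [Ne]3s²3p³.
Approximate IE_2 values (kJ/mol): C 2353, Be 1757, S 2252, Na 4562.
So the second ionization energies run Be < S < C < Na.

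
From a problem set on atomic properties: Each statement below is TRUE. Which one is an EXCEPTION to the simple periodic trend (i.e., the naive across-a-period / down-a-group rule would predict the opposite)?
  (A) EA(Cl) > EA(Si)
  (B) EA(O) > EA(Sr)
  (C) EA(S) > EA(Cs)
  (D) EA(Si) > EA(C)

(D)

The general trend: electron affinity increases across a period and decreases down a group.
(A) Cl (period 3, group 17) vs Si (period 3, group 14): the stated order agrees with the simple trend.
(B) O (period 2, group 16) vs Sr (period 5, group 2): the stated order agrees with the simple trend.
(C) S (period 3, group 16) vs Cs (period 6, group 1): the stated order agrees with the simple trend.
(D) Si (period 3, group 14) vs C (period 2, group 14): the stated order contradicts the simple trend.
The exception is (D): Si's larger, more diffuse 3p orbitals accept an added electron slightly more readily than C's compact 2p.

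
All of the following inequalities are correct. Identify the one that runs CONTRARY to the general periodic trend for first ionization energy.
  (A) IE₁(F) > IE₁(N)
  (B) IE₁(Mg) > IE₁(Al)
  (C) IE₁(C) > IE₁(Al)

The general trend: first ionization energy increases across a period and decreases down a group.
(A) F (period 2, group 17) vs N (period 2, group 15): the stated order agrees with the simple trend.
(B) Mg (period 3, group 2) vs Al (period 3, group 13): the stated order contradicts the simple trend.
(C) C (period 2, group 14) vs Al (period 3, group 13): the stated order agrees with the simple trend.
The exception is (B): Al's single 3p electron is easier to remove than one from Mg's filled 3s².

(B)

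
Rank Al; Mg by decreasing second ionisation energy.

Al, Mg

After 1 electron has been removed, what remains? Al⁺ still has 2 valence electrons; Mg⁺ still has 1 valence electron.
All are still removing valence electrons, so compare the +1 ions as you would atoms: IE_2 generally rises across a period (higher Z_eff) and falls down a group (larger shell), subject to the usual subshell exceptions.
Valence configurations: Al⁺ [Ne]3s², Mg⁺ [Ne]3s¹.
Approximate IE_2 values (kJ/mol): Al 1817, Mg 1451.
Hence IE_2: Mg < Al.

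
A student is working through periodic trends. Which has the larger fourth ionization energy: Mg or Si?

Mg

The fourth ionization energy removes an electron from the +3 ion. For each element: Mg³⁺ is already 1 electron into the core; Si³⁺ still has 1 valence electron.
Breaking into a closed-shell core is much more expensive than removing a leftover valence electron — Mg has the largest IE_4 here.
Tabulated IE_4 (kJ/mol): Mg 10543, Si 4356.
Putting it together, IE_4: Si < Mg.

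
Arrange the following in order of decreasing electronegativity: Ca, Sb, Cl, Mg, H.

H is in period 1, group 1; Mg is in period 3, group 2; Cl is in period 3, group 17; Ca is in period 4, group 2; Sb is in period 5, group 15.
Atoms toward the upper right of the periodic table pull bonding electrons most strongly.
Neither a single period nor a single group — weigh both effects.
Mg > Ca: Mg sits above Ca in group 2, so the down-group effect alone puts Mg higher.
Sb > Mg: period and group pull opposite ways; the across-period shift dominates (2.05 vs 1.31).
H > Sb: the two effects oppose for this pair; the down-group effect wins (2.20 vs 2.05).
Cl > H: period and group pull opposite ways; the across-period shift dominates (3.16 vs 2.20).
Tabulated electronegativity (Pauling): H 2.20, Mg 1.31, Cl 3.16, Ca 1.00, Sb 2.05.
So from highest to lowest: Cl > H > Sb > Mg > Ca.

Cl > H > Sb > Mg > Ca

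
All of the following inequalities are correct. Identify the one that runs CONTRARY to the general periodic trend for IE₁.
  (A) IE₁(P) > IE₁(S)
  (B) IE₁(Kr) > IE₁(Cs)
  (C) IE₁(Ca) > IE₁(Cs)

The general trend: IE₁ increases across a period and decreases down a group.
(A) P (period 3, group 15) vs S (period 3, group 16): the stated order contradicts the simple trend.
(B) Kr (period 4, group 18) vs Cs (period 6, group 1): the stated order agrees with the simple trend.
(C) Ca (period 4, group 2) vs Cs (period 6, group 1): the stated order agrees with the simple trend.
The exception is (A): S (3p⁴) ionizes more easily than half-filled P (3p³) because the paired 3p electron in S is pushed out by e⁻–e⁻ repulsion.

(A)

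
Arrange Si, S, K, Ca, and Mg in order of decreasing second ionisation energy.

IE_2 is the cost of taking one more electron from the +1 cation: Si⁺ still has 3 valence electrons; S⁺ still has 5 valence electrons; K⁺ is the bare [Ar] core; Ca⁺ still has 1 valence electron; Mg⁺ still has 1 valence electron.
Core electrons are held far more tightly than valence electrons, so K tops the IE_2 order.
Valence configurations: Si⁺ [Ne]3s²3p¹, S⁺ [Ne]3s²3p³, Ca⁺ [Ar]4s¹, Mg⁺ [Ne]3s¹.
The numbers (kJ/mol): Si 1577, S 2252, K 3052, Ca 1145, Mg 1451.
Hence IE_2: Ca < Mg < Si < S < K.

K > S > Si > Mg > Ca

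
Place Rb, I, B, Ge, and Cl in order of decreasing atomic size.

Across a period the added protons contract the valence shell; down a group each new principal shell makes the atom larger.
Neither a single period nor a single group — weigh both effects.
Cl > B: the two effects oppose for this pair; the down-group effect wins (99 vs 85 pm).
Ge > Cl: both effects reinforce here, so Ge is clearly the larger of the two.
I > Ge: period and group pull opposite ways; the down-group shift dominates (133 vs 121 pm).
Rb > I: both are in period 5; the period trend gives Rb the larger value.
For reference (pm): B 85, Cl 99, Ge 121, Rb 210, I 133.
So from largest to smallest: Rb > I > Ge > Cl > B.

Rb > I > Ge > Cl > B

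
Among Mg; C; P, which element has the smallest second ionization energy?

The second ionization energy removes an electron from the +1 ion. For each element: Mg⁺ still has 1 valence electron; C⁺ still has 3 valence electrons; P⁺ still has 4 valence electrons.
All are still removing valence electrons, so compare the +1 ions as you would atoms: IE_2 generally rises across a period (higher Z_eff) and falls down a group (larger shell), subject to the usual subshell exceptions.
Valence configurations: Mg⁺ [Ne]3s¹, C⁺ [He]2s²2p¹, P⁺ [Ne]3s²3p².
Tabulated IE_2 (kJ/mol): Mg 1451, C 2353, P 1907.
Overall IE_2 order: Mg < P < C.

Mg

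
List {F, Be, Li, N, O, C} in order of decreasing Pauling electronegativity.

Smaller atoms with higher effective nuclear charge are more electronegative.
All lie in period 2, so electronegativity increases left to right.
So from highest to lowest: F > O > N > C > Be > Li.

F > O > N > C > Be > Li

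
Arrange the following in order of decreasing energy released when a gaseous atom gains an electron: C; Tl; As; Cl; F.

EA tends to increase across a period and decrease down a group, though the pattern is less regular than for IE or radius.
Here both period and group differ, so the two effects have to be weighed against each other.
As > Tl: both effects reinforce here, so As is clearly the higher of the two.
C > As: the two effects oppose for this pair; the down-group effect wins (122 vs 78 kJ/mol).
F > C: both are in period 2; the period trend gives F the larger value.
Cl > F: this pair runs against the simple trend — see the exception note.
Note the exception: Cl has a higher electron affinity than F, contrary to the simple trend — F's small 2p subshell makes the incoming electron feel strong e⁻–e⁻ repulsion, so Cl actually releases more energy on gaining an electron.
Approximate values (kJ/mol): C 122, F 328, Cl 349, As 78, Tl 19.
So from highest to lowest: Cl > F > C > As > Tl.

Cl > F > C > As > Tl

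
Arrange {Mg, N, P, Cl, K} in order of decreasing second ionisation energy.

K > N > Cl > P > Mg

After 1 electron has been removed, what remains? Mg⁺ still has 1 valence electron; N⁺ still has 4 valence electrons; P⁺ still has 4 valence electrons; Cl⁺ still has 6 valence electrons; K⁺ is the bare [Ar] core.
Core electrons are held far more tightly than valence electrons, so K tops the IE_2 order.
Valence configurations: Mg⁺ [Ne]3s¹, N⁺ [He]2s²2p², P⁺ [Ne]3s²3p², Cl⁺ [Ne]3s²3p⁴.
Approximate IE_2 values (kJ/mol): Mg 1451, N 2856, P 1907, Cl 2298, K 3052.
Hence IE_2: Mg < P < Cl < N < K.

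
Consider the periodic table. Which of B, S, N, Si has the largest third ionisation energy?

The third ionization energy removes an electron from the +2 ion. For each element: B²⁺ still has 1 valence electron; S²⁺ still has 4 valence electrons; N²⁺ still has 3 valence electrons; Si²⁺ still has 2 valence electrons.
All are still removing valence electrons, so compare the +2 ions as you would atoms: IE_3 generally rises across a period (higher Z_eff) and falls down a group (larger shell), subject to the usual subshell exceptions.
Valence configurations: B²⁺ [He]2s¹, S²⁺ [Ne]3s²3p², N²⁺ [He]2s²2p¹, Si²⁺ [Ne]3s².
Approximate IE_3 values (kJ/mol): B 3660, S 3357, N 4578, Si 3232.
Putting it together, IE_3: Si < S < B < N.

N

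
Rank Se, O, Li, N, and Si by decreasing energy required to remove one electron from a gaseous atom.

N > O > Se > Si > Li

IE₁ increases left→right with effective nuclear charge and decreases top→bottom as the valence shell moves farther out.
Here both period and group differ, so the two effects have to be weighed against each other.
Si > Li: the two effects oppose for this pair; the across-period effect wins (786 vs 520 kJ/mol).
Se > Si: period and group pull opposite ways; the across-period shift dominates (941 vs 786 kJ/mol).
O > Se: they share group 16; the group trend gives O the larger value.
N > O: this pair runs against the simple trend — see the exception note.
Note the exception: N has a higher first ionization energy than O, contrary to the simple trend — pairing an electron in O's 2p⁴ costs repulsion energy, so O ionizes more easily than half-filled N (2p³).
Tabulated first ionization energy (kJ/mol): Li 520, N 1402, O 1314, Si 786, Se 941.
So from highest to lowest: N > O > Se > Si > Li.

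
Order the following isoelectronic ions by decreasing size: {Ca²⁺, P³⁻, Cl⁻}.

All of these have 18 electrons, so size is governed by nuclear charge alone: the more protons, the stronger the pull on the same electron cloud, and the smaller the ion.
Nuclear charges: Ca²⁺ (Z=20), Cl⁻ (Z=17), P³⁻ (Z=15).
Largest to smallest: P³⁻ > Cl⁻ > Ca²⁺.

P³⁻ > Cl⁻ > Ca²⁺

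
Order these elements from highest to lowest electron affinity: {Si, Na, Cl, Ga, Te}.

Na is in period 3, group 1; Si is in period 3, group 14; Cl is in period 3, group 17; Ga is in period 4, group 13; Te is in period 5, group 16.
EA tends to increase across a period and decrease down a group, though the pattern is less regular than for IE or radius.
Neither a single period nor a single group — weigh both effects.
Na > Ga: the two effects oppose for this pair; the down-group effect wins (53 vs 29 kJ/mol).
Si > Na: both are in period 3; the period trend gives Si the larger value.
Te > Si: the two effects oppose for this pair; the across-period effect wins (190 vs 134 kJ/mol).
Cl > Te: both effects reinforce here, so Cl is clearly the higher of the two.
Tabulated electron affinity (kJ/mol): Na 53, Si 134, Cl 349, Ga 29, Te 190.
So from highest to lowest: Cl > Te > Si > Na > Ga.

Cl, Te, Si, Na, Ga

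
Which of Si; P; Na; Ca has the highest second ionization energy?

Na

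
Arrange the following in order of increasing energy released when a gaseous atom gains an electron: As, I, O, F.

As, O, I, F

Atoms with high Z_eff and room in the valence shell (especially the halogens) have the most exothermic electron affinities.
Here both period and group differ, so the two effects have to be weighed against each other.
O > As: both effects reinforce here, so O is clearly the higher of the two.
I > O: the two effects oppose for this pair; the across-period effect wins (295 vs 141 kJ/mol).
F > I: they share group 17; the group trend gives F the larger value.
Approximate values (kJ/mol): O 141, F 328, As 78, I 295.
So from lowest to highest: As < O < I < F.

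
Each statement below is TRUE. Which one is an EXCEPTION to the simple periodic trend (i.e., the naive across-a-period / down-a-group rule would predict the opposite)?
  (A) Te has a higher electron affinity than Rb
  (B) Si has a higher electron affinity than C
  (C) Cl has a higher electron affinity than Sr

The general trend: electron affinity increases across a period and decreases down a group.
(A) Te (period 5, group 16) vs Rb (period 5, group 1): the stated order agrees with the simple trend.
(B) Si (period 3, group 14) vs C (period 2, group 14): the stated order contradicts the simple trend.
(C) Cl (period 3, group 17) vs Sr (period 5, group 2): the stated order agrees with the simple trend.
The exception is (B): Si's larger, more diffuse 3p orbitals accept an added electron slightly more readily than C's compact 2p.

(B)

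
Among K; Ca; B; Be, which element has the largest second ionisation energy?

After 1 electron has been removed, what remains? K⁺ is the bare [Ar] core; Ca⁺ still has 1 valence electron; B⁺ still has 2 valence electrons; Be⁺ still has 1 valence electron.
Pulling an electron out of a noble-gas core costs far more than removing a remaining valence electron, so K sits at the high end of IE_2.
Valence configurations: Ca⁺ [Ar]4s¹, B⁺ [He]2s², Be⁺ [He]2s¹.
The numbers (kJ/mol): K 3052, Ca 1145, B 2427, Be 1757.
Overall IE_2 order: Ca < Be < B < K.

K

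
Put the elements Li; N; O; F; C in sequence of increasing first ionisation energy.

Li is in period 2, group 1; C is in period 2, group 14; N is in period 2, group 15; O is in period 2, group 16; F is in period 2, group 17.
IE₁ increases left→right with effective nuclear charge and decreases top→bottom as the valence shell moves farther out.
All lie in period 2; the across-period trend (first ionization energy increases left to right) applies, with the exception below.
Note the exception: N has a higher first ionization energy than O, contrary to the simple trend — pairing an electron in O's 2p⁴ costs repulsion energy, so O ionizes more easily than half-filled N (2p³).
For reference (kJ/mol): Li 520, C 1086, N 1402, O 1314, F 1681.
So from lowest to highest: Li < C < O < N < F.

Li < C < O < N < F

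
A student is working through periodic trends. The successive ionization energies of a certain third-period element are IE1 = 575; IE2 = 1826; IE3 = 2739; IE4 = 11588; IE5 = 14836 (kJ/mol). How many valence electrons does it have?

3

Look for the largest jump between consecutive ionization energies: IE4/IE3 ≈ 4.2, far larger than any earlier ratio.
That jump marks the point where a core electron is being removed. So the atom has 3 valence electrons.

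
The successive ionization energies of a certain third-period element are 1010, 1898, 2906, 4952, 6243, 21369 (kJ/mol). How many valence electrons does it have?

5

Look for the largest jump between consecutive ionization energies: IE6/IE5 ≈ 3.4, far larger than any earlier ratio.
That jump marks the point where a core electron is being removed. So the atom has 5 valence electrons.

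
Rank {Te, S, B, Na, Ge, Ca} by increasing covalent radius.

Radius decreases left→right (rising Z_eff, same n) and increases top→bottom (higher n).
Neither a single period nor a single group — weigh both effects.
S > B: the two effects oppose for this pair; the down-group effect wins (103 vs 85 pm).
Ge > S: both effects reinforce here, so Ge is clearly the larger of the two.
Te > Ge: the two effects oppose for this pair; the down-group effect wins (136 vs 121 pm).
Na > Te: the two effects oppose for this pair; the across-period effect wins (155 vs 136 pm).
Ca > Na: the two effects oppose for this pair; the down-group effect wins (171 vs 155 pm).
For reference (pm): B 85, Na 155, S 103, Ca 171, Ge 121, Te 136.
So from smallest to largest: B < S < Ge < Te < Na < Ca.

B < S < Ge < Te < Na < Ca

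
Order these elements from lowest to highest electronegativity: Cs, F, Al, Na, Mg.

Cs < Na < Mg < Al < F

Smaller atoms with higher effective nuclear charge are more electronegative.
Neither a single period nor a single group — weigh both effects.
Na > Cs: they share group 1; the group trend gives Na the larger value.
Mg > Na: Mg lies to the right of Na in period 3, so the across-period effect alone puts Mg higher.
Al > Mg: both are in period 3; the period trend gives Al the larger value.
F > Al: relative to Al, both the across-period and down-group shifts push F's electronegativity up.
Tabulated electronegativity (Pauling): F 3.98, Na 0.93, Mg 1.31, Al 1.61, Cs 0.79.
So from lowest to highest: Cs < Na < Mg < Al < F.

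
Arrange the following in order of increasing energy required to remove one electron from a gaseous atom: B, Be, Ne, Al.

IE₁ increases left→right with effective nuclear charge and decreases top→bottom as the valence shell moves farther out.
These span different periods and groups, so the two trends combine.
B > Al: they share group 13; the group trend gives B the larger value.
Be > B: this pair runs against the simple trend — see the exception note.
Ne > Be: Ne lies to the right of Be in period 2, so the across-period effect alone puts Ne higher.
Note the exception: Be has a higher first ionization energy than B, contrary to the simple trend — removing B's lone 2p electron is easier than breaking Be's filled 2s².
For reference (kJ/mol): Be 900, B 801, Ne 2081, Al 578.
So from lowest to highest: Al < B < Be < Ne.

Al, B, Be, Ne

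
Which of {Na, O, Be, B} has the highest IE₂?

Consider each +1 ion: Na⁺ is the bare [Ne] core; O⁺ still has 5 valence electrons; Be⁺ still has 1 valence electron; B⁺ still has 2 valence electrons.
Breaking into a closed-shell core is much more expensive than removing a leftover valence electron — Na has the largest IE_2 here.
Valence configurations: O⁺ [He]2s²2p³, Be⁺ [He]2s¹, B⁺ [He]2s².
Approximate IE_2 values (kJ/mol): Na 4562, O 3388, Be 1757, B 2427.
Hence IE_2: Be < B < O < Na.

Na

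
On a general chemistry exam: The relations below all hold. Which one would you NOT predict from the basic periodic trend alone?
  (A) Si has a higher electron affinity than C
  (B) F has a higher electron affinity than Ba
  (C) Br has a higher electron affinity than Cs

The general trend: electron affinity increases across a period and decreases down a group.
(A) Si (period 3, group 14) vs C (period 2, group 14): the stated order contradicts the simple trend.
(B) F (period 2, group 17) vs Ba (period 6, group 2): the stated order agrees with the simple trend.
(C) Br (period 4, group 17) vs Cs (period 6, group 1): the stated order agrees with the simple trend.
The exception is (A): Si's larger, more diffuse 3p orbitals accept an added electron slightly more readily than C's compact 2p.

(A)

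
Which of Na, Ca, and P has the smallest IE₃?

P

IE_3 is the cost of taking one more electron from the +2 cation: Na²⁺ is already 1 electron into the core; Ca²⁺ is the bare [Ar] core; P²⁺ still has 3 valence electrons.
Breaking into a closed-shell core is much more expensive than removing a leftover valence electron — Ca and Na have the largest IE_3 here.
Tabulated IE_3 (kJ/mol): Na 6910, Ca 4912, P 2914.
Putting it together, IE_3: P < Ca < Na.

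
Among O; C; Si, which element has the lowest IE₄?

IE_4 is the cost of taking one more electron from the +3 cation: O³⁺ still has 3 valence electrons; C³⁺ still has 1 valence electron; Si³⁺ still has 1 valence electron.
All are still removing valence electrons, so compare the +3 ions as you would atoms: IE_4 generally rises across a period (higher Z_eff) and falls down a group (larger shell), subject to the usual subshell exceptions.
Valence configurations: O³⁺ [He]2s²2p¹, C³⁺ [He]2s¹, Si³⁺ [Ne]3s¹.
Approximate IE_4 values (kJ/mol): O 7469, C 6223, Si 4356.
Overall IE_4 order: Si < C < O.

Si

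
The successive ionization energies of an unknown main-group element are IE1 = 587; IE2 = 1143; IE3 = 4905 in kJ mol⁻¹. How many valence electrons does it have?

Look for the largest jump between consecutive ionization energies: IE3/IE2 ≈ 4.3, far larger than any earlier ratio.
That jump marks the point where a core electron is being removed. So the atom has 2 valence electrons.

2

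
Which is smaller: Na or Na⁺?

Forming Na⁺ removes 1 electron from Na. Fewer electrons for the same nuclear charge means less shielding and a higher Z_eff on the remaining electrons, and for main-group metals the entire outer shell is lost.
A cation is smaller than its parent atom: Na⁺ < Na.

Na⁺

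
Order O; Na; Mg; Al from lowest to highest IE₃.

After 2 electrons have been removed, what remains? O²⁺ still has 4 valence electrons; Na²⁺ is already 1 electron into the core; Mg²⁺ is the bare [Ne] core; Al²⁺ still has 1 valence electron.
Pulling an electron out of a noble-gas core costs far more than removing a remaining valence electron, so Na and Mg sit at the high end of IE_3.
Valence configurations: O²⁺ [He]2s²2p², Al²⁺ [Ne]3s¹.
Approximate IE_3 values (kJ/mol): O 5300, Na 6910, Mg 7733, Al 2745.
Hence IE_3: Al < O < Na < Mg.

Al < O < Na < Mg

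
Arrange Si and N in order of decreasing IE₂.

N > Si

After 1 electron has been removed, what remains? Si⁺ still has 3 valence electrons; N⁺ still has 4 valence electrons.
All are still removing valence electrons, so compare the +1 ions as you would atoms: IE_2 generally rises across a period (higher Z_eff) and falls down a group (larger shell), subject to the usual subshell exceptions.
Valence configurations: Si⁺ [Ne]3s²3p¹, N⁺ [He]2s²2p².
Tabulated IE_2 (kJ/mol): Si 1577, N 2856.
So the second ionization energies run Si < N.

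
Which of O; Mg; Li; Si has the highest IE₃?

After 2 electrons have been removed, what remains? O²⁺ still has 4 valence electrons; Mg²⁺ is the bare [Ne] core; Li²⁺ is already 1 electron into the core; Si²⁺ still has 2 valence electrons.
Pulling an electron out of a noble-gas core costs far more than removing a remaining valence electron, so Mg and Li sit at the high end of IE_3.
Valence configurations: O²⁺ [He]2s²2p², Si²⁺ [Ne]3s².
The numbers (kJ/mol): O 5300, Mg 7733, Li 11815, Si 3232.
So the third ionization energies run Si < O < Mg < Li.

Li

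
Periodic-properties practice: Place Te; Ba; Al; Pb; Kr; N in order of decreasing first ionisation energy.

N, Kr, Te, Pb, Al, Ba

N is in period 2, group 15; Al is in period 3, group 13; Kr is in period 4, group 18; Te is in period 5, group 16; Ba is in period 6, group 2; Pb is in period 6, group 14.
Across a period the outer electron is held more tightly (higher IE₁); down a group it sits in a higher shell, more shielded, and comes off more easily.
Here both period and group differ, so the two effects have to be weighed against each other.
Al > Ba: relative to Ba, both the across-period and down-group shifts push Al's first ionization energy up.
Pb > Al: period and group pull opposite ways; the across-period shift dominates (716 vs 578 kJ/mol).
Te > Pb: relative to Pb, both the across-period and down-group shifts push Te's first ionization energy up.
Kr > Te: relative to Te, both the across-period and down-group shifts push Kr's first ionization energy up.
N > Kr: the two effects oppose for this pair; the down-group effect wins (1402 vs 1351 kJ/mol).
Tabulated first ionization energy (kJ/mol): N 1402, Al 578, Kr 1351, Te 869, Ba 503, Pb 716.
So from highest to lowest: N > Kr > Te > Pb > Al > Ba.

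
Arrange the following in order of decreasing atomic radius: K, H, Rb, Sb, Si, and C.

H is in period 1, group 1; C is in period 2, group 14; Si is in period 3, group 14; K is in period 4, group 1; Rb is in period 5, group 1; Sb is in period 5, group 15.
Across a period the added protons contract the valence shell; down a group each new principal shell makes the atom larger.
These span different periods and groups, so the two trends combine.
C > H: period and group pull opposite ways; the down-group shift dominates (75 vs 32 pm).
Si > C: they share group 14; the group trend gives Si the larger value.
Sb > Si: the two effects oppose for this pair; the down-group effect wins (140 vs 116 pm).
K > Sb: period and group pull opposite ways; the across-period shift dominates (196 vs 140 pm).
Rb > K: Rb sits below K in group 1, so the down-group effect alone puts Rb larger.
Approximate values (pm): H 32, C 75, Si 116, K 196, Rb 210, Sb 140.
So from largest to smallest: Rb > K > Sb > Si > C > H.

Rb > K > Sb > Si > C > H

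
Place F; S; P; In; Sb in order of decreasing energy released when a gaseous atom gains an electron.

F > S > Sb > P > In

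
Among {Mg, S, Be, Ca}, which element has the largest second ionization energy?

After 1 electron has been removed, what remains? Mg⁺ still has 1 valence electron; S⁺ still has 5 valence electrons; Be⁺ still has 1 valence electron; Ca⁺ still has 1 valence electron.
All are still removing valence electrons, so compare the +1 ions as you would atoms: IE_2 generally rises across a period (higher Z_eff) and falls down a group (larger shell), subject to the usual subshell exceptions.
Valence configurations: Mg⁺ [Ne]3s¹, S⁺ [Ne]3s²3p³, Be⁺ [He]2s¹, Ca⁺ [Ar]4s¹.
Approximate IE_2 values (kJ/mol): Mg 1451, S 2252, Be 1757, Ca 1145.
Hence IE_2: Ca < Mg < Be < S.

S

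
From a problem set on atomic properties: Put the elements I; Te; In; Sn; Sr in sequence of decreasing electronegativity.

Sr is in period 5, group 2; In is in period 5, group 13; Sn is in period 5, group 14; Te is in period 5, group 16; I is in period 5, group 17.
Electronegativity increases across a period and decreases down a group, tracking effective nuclear charge and atomic size.
All lie in period 5, so electronegativity increases left to right.
So from highest to lowest: I > Te > Sn > In > Sr.

I, Te, Sn, In, Sr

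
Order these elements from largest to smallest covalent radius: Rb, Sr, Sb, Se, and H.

H is in period 1, group 1; Se is in period 4, group 16; Rb is in period 5, group 1; Sr is in period 5, group 2; Sb is in period 5, group 15.
Radius decreases left→right (rising Z_eff, same n) and increases top→bottom (higher n).
Here both period and group differ, so the two effects have to be weighed against each other.
Se > H: period and group pull opposite ways; the down-group shift dominates (116 vs 32 pm).
Sb > Se: both effects reinforce here, so Sb is clearly the larger of the two.
Sr > Sb: Sr lies to the left of Sb in period 5, so the across-period effect alone puts Sr larger.
Rb > Sr: Rb lies to the left of Sr in period 5, so the across-period effect alone puts Rb larger.
For reference (pm): H 32, Se 116, Rb 210, Sr 185, Sb 140.
So from largest to smallest: Rb > Sr > Sb > Se > H.

Rb, Sr, Sb, Se, H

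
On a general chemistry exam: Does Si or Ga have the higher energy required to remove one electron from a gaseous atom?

Si

Si is in period 3, group 14; Ga is in period 4, group 13.
First ionization energy rises across a period (greater Z_eff holds electrons more tightly) and falls down a group (valence electrons are farther from the nucleus).
Neither a single period nor a single group — weigh both effects.
Si > Ga: both effects reinforce here, so Si is clearly the higher of the two.
For reference (kJ/mol): Si 786, Ga 579.
So Si has the higher energy required to remove one electron from a gaseous atom (Si > Ga).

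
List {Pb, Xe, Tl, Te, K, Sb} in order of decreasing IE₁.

Xe, Te, Sb, Pb, Tl, K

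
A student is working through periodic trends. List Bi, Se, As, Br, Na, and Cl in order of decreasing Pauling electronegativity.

Cl, Br, Se, As, Bi, Na

Na is in period 3, group 1; Cl is in period 3, group 17; As is in period 4, group 15; Se is in period 4, group 16; Br is in period 4, group 17; Bi is in period 6, group 15.
Atoms toward the upper right of the periodic table pull bonding electrons most strongly.
Neither a single period nor a single group — weigh both effects.
Bi > Na: period and group pull opposite ways; the across-period shift dominates (2.02 vs 0.93).
As > Bi: As sits above Bi in group 15, so the down-group effect alone puts As higher.
Se > As: Se lies to the right of As in period 4, so the across-period effect alone puts Se higher.
Br > Se: Br lies to the right of Se in period 4, so the across-period effect alone puts Br higher.
Cl > Br: Cl sits above Br in group 17, so the down-group effect alone puts Cl higher.
Approximate values (Pauling): Na 0.93, Cl 3.16, As 2.18, Se 2.55, Br 2.96, Bi 2.02.
So from highest to lowest: Cl > Br > Se > As > Bi > Na.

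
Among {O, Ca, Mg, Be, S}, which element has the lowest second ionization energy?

Ca

IE_2 is the cost of taking one more electron from the +1 cation: O⁺ still has 5 valence electrons; Ca⁺ still has 1 valence electron; Mg⁺ still has 1 valence electron; Be⁺ still has 1 valence electron; S⁺ still has 5 valence electrons.
All are still removing valence electrons, so compare the +1 ions as you would atoms: IE_2 generally rises across a period (higher Z_eff) and falls down a group (larger shell), subject to the usual subshell exceptions.
Valence configurations: O⁺ [He]2s²2p³, Ca⁺ [Ar]4s¹, Mg⁺ [Ne]3s¹, Be⁺ [He]2s¹, S⁺ [Ne]3s²3p³.
Approximate IE_2 values (kJ/mol): O 3388, Ca 1145, Mg 1451, Be 1757, S 2252.
Hence IE_2: Ca < Mg < Be < S < O.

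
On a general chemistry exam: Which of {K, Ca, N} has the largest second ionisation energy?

K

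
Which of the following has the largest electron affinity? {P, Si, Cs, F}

Adding an electron releases more energy for atoms nearer the top right (short of the noble gases).
These span different periods and groups, so the two trends combine.
P > Cs: both effects reinforce here, so P is clearly the higher of the two.
Si > P: this pair runs against the simple trend — see the exception note.
F > Si: relative to Si, both the across-period and down-group shifts push F's electron affinity up.
Note the exception: Si has a higher electron affinity than P, contrary to the simple trend — adding an electron to P's half-filled 3p³ is unfavourable, so Si (3p²) has the more exothermic EA.
Approximate values (kJ/mol): F 328, Si 134, P 72, Cs 46.
The largest electron affinity among these belongs to F.

F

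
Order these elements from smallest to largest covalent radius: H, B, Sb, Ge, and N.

H < N < B < Ge < Sb

Moving right in a period, electrons are added to the same shell under a stronger nuclear pull, so atoms get smaller; moving down, a new shell is opened and atoms get larger.
These span different periods and groups, so the two trends combine.
N > H: the two effects oppose for this pair; the down-group effect wins (71 vs 32 pm).
B > N: B lies to the left of N in period 2, so the across-period effect alone puts B larger.
Ge > B: the two effects oppose for this pair; the down-group effect wins (121 vs 85 pm).
Sb > Ge: period and group pull opposite ways; the down-group shift dominates (140 vs 121 pm).
For reference (pm): H 32, B 85, N 71, Ge 121, Sb 140.
So from smallest to largest: H < N < B < Ge < Sb.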